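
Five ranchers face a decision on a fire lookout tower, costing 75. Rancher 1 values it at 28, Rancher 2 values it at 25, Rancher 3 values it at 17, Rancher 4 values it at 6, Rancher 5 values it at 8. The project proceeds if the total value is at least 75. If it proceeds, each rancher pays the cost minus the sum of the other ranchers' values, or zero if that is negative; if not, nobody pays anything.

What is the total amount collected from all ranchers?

Total value 84 ≥ cost 75, so it is built.
Rancher 1: others sum to 56; max(0, 75 - 56) = 19.
Rancher 2: others sum to 59; max(0, 75 - 59) = 16.
Rancher 3: others sum to 67; max(0, 75 - 67) = 8.
Rancher 4: others sum to 78; max(0, 75 - 78) = 0.
Rancher 5: others sum to 76; max(0, 75 - 76) = 0.
Total collected = 19 + 16 + 8 + 0 + 0 = 43.

43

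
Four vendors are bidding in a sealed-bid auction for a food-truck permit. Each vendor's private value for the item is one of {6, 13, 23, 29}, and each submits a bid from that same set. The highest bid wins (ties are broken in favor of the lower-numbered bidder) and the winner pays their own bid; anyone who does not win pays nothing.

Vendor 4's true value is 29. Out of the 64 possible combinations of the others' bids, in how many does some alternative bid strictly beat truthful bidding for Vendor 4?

8

Others bid (6, 6, 6): truth gives 0; bid 13 gives 16 > 0. Violating.
Others bid (6, 6, 13): truth gives 0; bid 23 gives 6 > 0. Violating.
Others bid (6, 13, 6): truth gives 0; bid 23 gives 6 > 0. Violating.
Others bid (6, 13, 13): truth gives 0; bid 23 gives 6 > 0. Violating.
Others bid (6, 6, 23): truth gives 0; no alternative beats it.
Others bid (6, 6, 29): truth gives 0; no alternative beats it.
(Checking all 64 profiles: 8 have a profitable deviation, 56 do not.)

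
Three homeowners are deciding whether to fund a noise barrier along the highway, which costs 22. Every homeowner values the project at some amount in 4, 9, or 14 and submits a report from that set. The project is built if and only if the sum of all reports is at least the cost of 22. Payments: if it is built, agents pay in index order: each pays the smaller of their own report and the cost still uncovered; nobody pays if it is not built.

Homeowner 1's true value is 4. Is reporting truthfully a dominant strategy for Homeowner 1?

Check each profile of the others' reports and compare truth against every alternative report.
Others report (4, 9): truth gives 0, best alternative gives -5.
Others report (4, 14): truth gives 0, best alternative gives -5.
Others report (9, 4): truth gives 0, best alternative gives -5.
Others report (9, 9): truth gives 0, best alternative gives -5.
Others report (9, 14): truth gives 0, best alternative gives -5.
Others report (14, 4): truth gives 0, best alternative gives -5.
(Remaining 3 profiles checked similarly; truth is weakly best in each.)
In every case the truthful report is at least as good as any alternative, so it is a dominant strategy.

Yes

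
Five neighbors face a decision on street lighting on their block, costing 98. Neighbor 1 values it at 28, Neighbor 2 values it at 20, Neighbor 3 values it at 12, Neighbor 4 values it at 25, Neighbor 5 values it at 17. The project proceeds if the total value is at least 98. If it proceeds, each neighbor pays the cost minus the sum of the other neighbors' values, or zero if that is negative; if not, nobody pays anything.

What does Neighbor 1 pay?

24

Total value 102 ≥ cost 98, so the project is built.
The other neighbors' values sum to 74.
Cost minus that sum is 98 - 74 = 24.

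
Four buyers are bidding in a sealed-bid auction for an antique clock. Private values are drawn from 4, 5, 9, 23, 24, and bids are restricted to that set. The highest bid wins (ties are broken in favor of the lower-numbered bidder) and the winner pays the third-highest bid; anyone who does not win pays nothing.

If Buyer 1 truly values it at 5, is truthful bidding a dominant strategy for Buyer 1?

Consider the case where Buyer 2 bids 4, Buyer 3 bids 4 and Buyer 4 bids 9.
Truthful bid 5: loses, pays 0, utility 0.
Bid 9 instead: wins, pays 4, utility 5 - 4 = 1.
Since 1 > 0, bidding 9 is strictly better here, so truthful bidding is not dominant.

No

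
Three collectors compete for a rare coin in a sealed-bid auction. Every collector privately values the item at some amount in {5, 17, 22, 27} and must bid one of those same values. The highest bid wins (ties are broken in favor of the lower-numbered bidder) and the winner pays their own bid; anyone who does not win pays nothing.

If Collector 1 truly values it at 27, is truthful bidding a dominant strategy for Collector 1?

No

Consider the case where Collector 2 bids 5 and Collector 3 bids 5.
Truthful bid 27: wins, pays 27, utility 27 - 27 = 0.
Bid 5 instead: wins, pays 5, utility 27 - 5 = 22.
Since 22 > 0, bidding 5 is strictly better here, so truthful bidding is not dominant.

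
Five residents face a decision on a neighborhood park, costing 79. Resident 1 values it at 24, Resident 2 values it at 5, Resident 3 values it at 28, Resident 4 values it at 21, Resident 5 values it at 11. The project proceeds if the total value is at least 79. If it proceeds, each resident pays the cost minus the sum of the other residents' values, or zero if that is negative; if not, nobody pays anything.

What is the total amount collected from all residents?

Total value 89 ≥ cost 79, so it is built.
Resident 1: others sum to 65; max(0, 79 - 65) = 14.
Resident 2: others sum to 84; max(0, 79 - 84) = 0.
Resident 3: others sum to 61; max(0, 79 - 61) = 18.
Resident 4: others sum to 68; max(0, 79 - 68) = 11.
Resident 5: others sum to 78; max(0, 79 - 78) = 1.
Total collected = 14 + 0 + 18 + 11 + 1 = 44.

44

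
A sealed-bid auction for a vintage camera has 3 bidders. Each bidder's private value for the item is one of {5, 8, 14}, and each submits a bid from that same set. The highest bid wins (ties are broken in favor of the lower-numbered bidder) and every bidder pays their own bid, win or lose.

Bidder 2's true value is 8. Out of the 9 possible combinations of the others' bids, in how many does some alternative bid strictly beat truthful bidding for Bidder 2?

7

Others bid (5, 14): truth gives -8; bid 5 gives -5 > -8. Violating.
Others bid (8, 5): truth gives -8; bid 5 gives -5 > -8. Violating.
Others bid (8, 8): truth gives -8; bid 5 gives -5 > -8. Violating.
Others bid (8, 14): truth gives -8; bid 5 gives -5 > -8. Violating.
Others bid (5, 5): truth gives 0; no alternative beats it.
Others bid (5, 8): truth gives 0; no alternative beats it.
(Checking all 9 profiles: 7 have a profitable deviation, 2 do not.)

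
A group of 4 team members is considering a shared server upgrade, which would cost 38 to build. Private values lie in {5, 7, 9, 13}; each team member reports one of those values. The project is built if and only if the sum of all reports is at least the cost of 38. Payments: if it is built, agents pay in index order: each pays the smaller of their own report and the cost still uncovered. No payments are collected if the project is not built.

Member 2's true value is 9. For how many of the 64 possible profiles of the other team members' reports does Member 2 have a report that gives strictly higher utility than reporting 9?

Others report (5, 13, 13): truth gives 0; report 7 gives 2 > 0. Violating.
Others report (7, 13, 13): truth gives 0; report 5 gives 4 > 0. Violating.
Others report (9, 9, 13): truth gives 0; report 7 gives 2 > 0. Violating.
Others report (9, 13, 9): truth gives 0; report 7 gives 2 > 0. Violating.
Others report (5, 5, 5): truth gives 0; no alternative beats it.
Others report (5, 5, 7): truth gives 0; no alternative beats it.
(Checking all 64 profiles: 13 have a profitable deviation, 51 do not.)

13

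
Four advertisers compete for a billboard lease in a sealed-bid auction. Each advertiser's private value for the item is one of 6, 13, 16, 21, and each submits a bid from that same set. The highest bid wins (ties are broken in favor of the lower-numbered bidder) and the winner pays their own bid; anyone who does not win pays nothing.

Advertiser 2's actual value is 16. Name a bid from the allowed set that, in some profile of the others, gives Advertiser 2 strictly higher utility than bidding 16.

13

Suppose Advertiser 1 bids 6, Advertiser 3 bids 6 and Advertiser 4 bids 6.
Bid 16: wins, pays 16, utility 16 - 16 = 0.
Bid 13: wins, pays 13, utility 16 - 13 = 3.
So bidding 13 beats truth here (3 > 0).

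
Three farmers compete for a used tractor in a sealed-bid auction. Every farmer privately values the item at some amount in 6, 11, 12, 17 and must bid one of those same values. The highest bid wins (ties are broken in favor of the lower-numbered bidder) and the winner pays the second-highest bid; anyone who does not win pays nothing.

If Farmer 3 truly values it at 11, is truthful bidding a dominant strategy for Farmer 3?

Check each profile of the others' bids and compare truth against every alternative bid.
Others bid (6, 6): truth gives 5, best alternative gives 5.
Others bid (6, 11): truth gives 0, best alternative gives 0.
Others bid (6, 12): truth gives 0, best alternative gives 0.
Others bid (6, 17): truth gives 0, best alternative gives 0.
Others bid (11, 6): truth gives 0, best alternative gives 0.
Others bid (11, 11): truth gives 0, best alternative gives 0.
(Remaining 10 profiles checked similarly; truth is weakly best in each.)
In every case the truthful bid is at least as good as any alternative, so it is a dominant strategy.

Yes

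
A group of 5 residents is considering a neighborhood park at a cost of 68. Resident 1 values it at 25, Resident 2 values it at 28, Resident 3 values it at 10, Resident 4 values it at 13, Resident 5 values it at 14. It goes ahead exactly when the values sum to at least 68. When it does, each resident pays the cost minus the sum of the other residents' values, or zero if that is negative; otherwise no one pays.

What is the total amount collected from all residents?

Total value 90 ≥ cost 68, so it is built.
Resident 1: others sum to 65; max(0, 68 - 65) = 3.
Resident 2: others sum to 62; max(0, 68 - 62) = 6.
Resident 3: others sum to 80; max(0, 68 - 80) = 0.
Resident 4: others sum to 77; max(0, 68 - 77) = 0.
Resident 5: others sum to 76; max(0, 68 - 76) = 0.
Total collected = 3 + 6 + 0 + 0 + 0 = 9.

9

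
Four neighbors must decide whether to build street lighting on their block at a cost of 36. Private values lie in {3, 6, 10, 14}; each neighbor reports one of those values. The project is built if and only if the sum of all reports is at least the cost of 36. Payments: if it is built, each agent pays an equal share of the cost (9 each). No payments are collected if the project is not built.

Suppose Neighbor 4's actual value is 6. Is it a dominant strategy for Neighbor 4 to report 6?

No

Consider the case where Neighbor 1 reports 3, Neighbor 2 reports 14 and Neighbor 3 reports 14.
Truthful report 6: project built, pays 9, utility 6 - 9 = -3.
Report 3 instead: project not built, utility 0.
Since 0 > -3, reporting 3 is strictly better here, so truthful reporting is not dominant.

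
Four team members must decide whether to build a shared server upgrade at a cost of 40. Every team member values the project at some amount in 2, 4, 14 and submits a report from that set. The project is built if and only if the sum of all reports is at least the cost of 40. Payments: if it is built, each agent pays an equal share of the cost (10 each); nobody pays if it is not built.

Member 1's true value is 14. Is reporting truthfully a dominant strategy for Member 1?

Check each profile of the others' reports and compare truth against every alternative report.
Others report (2, 14, 14): truth gives 4, best alternative gives 0.
Others report (4, 14, 14): truth gives 4, best alternative gives 0.
Others report (14, 2, 14): truth gives 4, best alternative gives 0.
Others report (14, 4, 14): truth gives 4, best alternative gives 0.
Others report (14, 14, 2): truth gives 4, best alternative gives 0.
Others report (14, 14, 4): truth gives 4, best alternative gives 0.
(Remaining 21 profiles checked similarly; truth is weakly best in each.)
In every case the truthful report is at least as good as any alternative, so it is a dominant strategy.

Yes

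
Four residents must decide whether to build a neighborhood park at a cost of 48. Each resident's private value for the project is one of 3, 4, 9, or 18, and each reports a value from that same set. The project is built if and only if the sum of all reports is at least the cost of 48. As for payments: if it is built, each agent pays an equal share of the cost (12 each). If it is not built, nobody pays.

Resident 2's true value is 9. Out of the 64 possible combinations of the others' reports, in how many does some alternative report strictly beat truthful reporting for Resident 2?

Others report (3, 18, 18): truth gives -3; report 3 gives 0 > -3. Violating.
Others report (4, 18, 18): truth gives -3; report 3 gives 0 > -3. Violating.
Others report (18, 3, 18): truth gives -3; report 3 gives 0 > -3. Violating.
Others report (18, 4, 18): truth gives -3; report 3 gives 0 > -3. Violating.
Others report (3, 3, 3): truth gives 0; no alternative beats it.
Others report (3, 3, 4): truth gives 0; no alternative beats it.
(Checking all 64 profiles: 6 have a profitable deviation, 58 do not.)

6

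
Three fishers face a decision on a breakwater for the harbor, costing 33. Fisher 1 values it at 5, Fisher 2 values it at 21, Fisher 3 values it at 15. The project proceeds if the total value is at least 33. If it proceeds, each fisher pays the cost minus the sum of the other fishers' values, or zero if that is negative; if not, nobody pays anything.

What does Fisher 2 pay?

13

Total value 41 ≥ cost 33, so the project is built.
The other fishers' values sum to 20.
Cost minus that sum is 33 - 20 = 13.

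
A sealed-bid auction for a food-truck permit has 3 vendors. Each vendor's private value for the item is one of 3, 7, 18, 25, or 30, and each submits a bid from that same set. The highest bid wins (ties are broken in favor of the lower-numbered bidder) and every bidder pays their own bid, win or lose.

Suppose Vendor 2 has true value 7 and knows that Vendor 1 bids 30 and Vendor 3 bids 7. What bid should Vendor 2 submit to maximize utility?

3

Bid 3: loses but pays 3, utility -3.
Bid 7: loses but pays 7, utility -7.
Bid 18: loses but pays 18, utility -18.
Bid 25: loses but pays 25, utility -25.
Bid 30: loses but pays 30, utility -30.
The best choice is 3 with utility -3.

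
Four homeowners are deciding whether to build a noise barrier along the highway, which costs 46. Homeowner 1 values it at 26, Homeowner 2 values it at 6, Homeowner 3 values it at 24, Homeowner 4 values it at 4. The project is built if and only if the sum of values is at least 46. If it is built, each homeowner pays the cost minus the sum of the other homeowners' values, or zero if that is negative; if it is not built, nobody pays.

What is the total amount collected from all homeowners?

Total value 60 ≥ cost 46, so it is built.
Homeowner 1: others sum to 34; max(0, 46 - 34) = 12.
Homeowner 2: others sum to 54; max(0, 46 - 54) = 0.
Homeowner 3: others sum to 36; max(0, 46 - 36) = 10.
Homeowner 4: others sum to 56; max(0, 46 - 56) = 0.
Total collected = 12 + 0 + 10 + 0 = 22.

22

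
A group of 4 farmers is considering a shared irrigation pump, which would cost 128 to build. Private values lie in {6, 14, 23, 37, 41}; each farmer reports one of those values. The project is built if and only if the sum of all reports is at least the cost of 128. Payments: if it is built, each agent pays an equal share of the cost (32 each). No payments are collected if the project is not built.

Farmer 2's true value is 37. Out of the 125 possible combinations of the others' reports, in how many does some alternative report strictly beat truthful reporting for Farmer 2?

Others report (6, 41, 41): truth gives 0; report 41 gives 5 > 0. Violating.
Others report (14, 37, 37): truth gives 0; report 41 gives 5 > 0. Violating.
Others report (23, 23, 41): truth gives 0; report 41 gives 5 > 0. Violating.
Others report (23, 41, 23): truth gives 0; report 41 gives 5 > 0. Violating.
Others report (6, 6, 6): truth gives 0; no alternative beats it.
Others report (6, 6, 14): truth gives 0; no alternative beats it.
(Checking all 125 profiles: 9 have a profitable deviation, 116 do not.)

9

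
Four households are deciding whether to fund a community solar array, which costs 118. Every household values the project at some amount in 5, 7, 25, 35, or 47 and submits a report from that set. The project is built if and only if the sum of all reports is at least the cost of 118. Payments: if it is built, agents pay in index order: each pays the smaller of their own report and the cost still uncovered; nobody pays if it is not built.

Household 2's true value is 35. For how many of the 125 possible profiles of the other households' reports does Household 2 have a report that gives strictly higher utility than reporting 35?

Others report (5, 47, 47): truth gives 0; report 25 gives 10 > 0. Violating.
Others report (7, 47, 47): truth gives 0; report 25 gives 10 > 0. Violating.
Others report (25, 25, 47): truth gives 0; report 25 gives 10 > 0. Violating.
Others report (25, 35, 35): truth gives 0; report 25 gives 10 > 0. Violating.
Others report (5, 5, 5): truth gives 0; no alternative beats it.
Others report (5, 5, 7): truth gives 0; no alternative beats it.
(Checking all 125 profiles: 29 have a profitable deviation, 96 do not.)

29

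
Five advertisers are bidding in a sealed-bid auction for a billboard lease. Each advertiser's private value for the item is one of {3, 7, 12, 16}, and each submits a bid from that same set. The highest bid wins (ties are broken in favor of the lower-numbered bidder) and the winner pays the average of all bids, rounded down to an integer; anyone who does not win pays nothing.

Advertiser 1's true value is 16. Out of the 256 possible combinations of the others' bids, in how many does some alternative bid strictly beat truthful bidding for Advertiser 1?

Others bid (3, 3, 3, 3): truth gives 11; bid 3 gives 13 > 11. Violating.
Others bid (3, 3, 3, 7): truth gives 10; bid 7 gives 12 > 10. Violating.
Others bid (3, 3, 3, 12): truth gives 9; bid 12 gives 10 > 9. Violating.
Others bid (3, 3, 7, 3): truth gives 10; bid 7 gives 12 > 10. Violating.
Others bid (3, 3, 3, 16): truth gives 8; no alternative beats it.
Others bid (3, 3, 7, 16): truth gives 7; no alternative beats it.
(Checking all 256 profiles: 66 have a profitable deviation, 190 do not.)

66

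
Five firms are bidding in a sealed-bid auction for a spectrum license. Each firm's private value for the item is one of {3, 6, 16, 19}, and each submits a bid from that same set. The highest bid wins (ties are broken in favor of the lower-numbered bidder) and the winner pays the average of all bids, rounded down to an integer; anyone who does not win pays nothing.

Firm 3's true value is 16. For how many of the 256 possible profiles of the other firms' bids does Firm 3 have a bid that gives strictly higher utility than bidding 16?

Others bid (3, 3, 3, 3): truth gives 11; bid 6 gives 13 > 11. Violating.
Others bid (3, 3, 3, 6): truth gives 10; bid 6 gives 12 > 10. Violating.
Others bid (3, 3, 3, 19): truth gives 0; bid 19 gives 7 > 0. Violating.
Others bid (3, 3, 6, 3): truth gives 10; bid 6 gives 12 > 10. Violating.
Others bid (3, 3, 3, 16): truth gives 8; no alternative beats it.
Others bid (3, 3, 6, 16): truth gives 8; no alternative beats it.
(Checking all 256 profiles: 108 have a profitable deviation, 148 do not.)

108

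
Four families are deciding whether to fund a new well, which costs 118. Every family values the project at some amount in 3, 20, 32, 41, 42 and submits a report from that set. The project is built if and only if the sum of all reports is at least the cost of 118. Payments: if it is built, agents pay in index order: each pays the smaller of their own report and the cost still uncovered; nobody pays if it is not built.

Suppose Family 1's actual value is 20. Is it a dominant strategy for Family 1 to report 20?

Consider the case where Family 2 reports 32, Family 3 reports 41 and Family 4 reports 42.
Truthful report 20: project built, pays 20, utility 20 - 20 = 0.
Report 3 instead: project built, pays 3, utility 20 - 3 = 17.
Since 17 > 0, reporting 3 is strictly better here, so truthful reporting is not dominant.

No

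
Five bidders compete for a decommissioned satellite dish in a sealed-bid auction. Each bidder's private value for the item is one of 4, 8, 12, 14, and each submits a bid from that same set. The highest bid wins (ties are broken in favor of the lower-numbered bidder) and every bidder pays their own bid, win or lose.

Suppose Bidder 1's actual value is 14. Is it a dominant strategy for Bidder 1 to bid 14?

Consider the case where Bidder 2 bids 4, Bidder 3 bids 4, Bidder 4 bids 4 and Bidder 5 bids 4.
Truthful bid 14: wins, pays 14, utility 14 - 14 = 0.
Bid 4 instead: wins, pays 4, utility 14 - 4 = 10.
Since 10 > 0, bidding 4 is strictly better here, so truthful bidding is not dominant.

No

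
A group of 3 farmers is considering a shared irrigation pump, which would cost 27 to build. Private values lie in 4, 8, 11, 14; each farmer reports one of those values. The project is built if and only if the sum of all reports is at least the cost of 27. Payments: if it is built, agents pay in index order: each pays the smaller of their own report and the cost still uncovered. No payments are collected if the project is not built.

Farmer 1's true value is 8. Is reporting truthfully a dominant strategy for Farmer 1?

Consider the case where Farmer 2 reports 11 and Farmer 3 reports 14.
Truthful report 8: project built, pays 8, utility 8 - 8 = 0.
Report 4 instead: project built, pays 4, utility 8 - 4 = 4.
Since 4 > 0, reporting 4 is strictly better here, so truthful reporting is not dominant.

No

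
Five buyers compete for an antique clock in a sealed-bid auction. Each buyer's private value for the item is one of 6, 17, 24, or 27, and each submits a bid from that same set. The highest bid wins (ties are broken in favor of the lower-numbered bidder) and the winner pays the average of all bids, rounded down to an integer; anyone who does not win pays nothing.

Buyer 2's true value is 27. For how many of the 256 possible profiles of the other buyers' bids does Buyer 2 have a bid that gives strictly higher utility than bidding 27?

Others bid (6, 6, 6, 6): truth gives 17; bid 17 gives 19 > 17. Violating.
Others bid (6, 6, 6, 17): truth gives 15; bid 17 gives 17 > 15. Violating.
Others bid (6, 6, 17, 6): truth gives 15; bid 17 gives 17 > 15. Violating.
Others bid (6, 6, 17, 17): truth gives 13; bid 17 gives 15 > 13. Violating.
Others bid (6, 6, 6, 24): truth gives 14; no alternative beats it.
Others bid (6, 6, 6, 27): truth gives 13; no alternative beats it.
(Checking all 256 profiles: 36 have a profitable deviation, 220 do not.)

36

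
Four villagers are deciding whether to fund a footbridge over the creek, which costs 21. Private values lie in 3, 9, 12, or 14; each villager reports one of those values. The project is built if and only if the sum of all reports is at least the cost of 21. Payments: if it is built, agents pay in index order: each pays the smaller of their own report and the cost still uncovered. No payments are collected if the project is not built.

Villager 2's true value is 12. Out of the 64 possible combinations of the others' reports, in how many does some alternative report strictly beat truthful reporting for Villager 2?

Others report (3, 3, 9): truth gives 0; report 9 gives 3 > 0. Violating.
Others report (3, 3, 12): truth gives 0; report 3 gives 9 > 0. Violating.
Others report (3, 3, 14): truth gives 0; report 3 gives 9 > 0. Violating.
Others report (3, 9, 3): truth gives 0; report 9 gives 3 > 0. Violating.
Others report (3, 3, 3): truth gives 0; no alternative beats it.
(Checking all 64 profiles: 63 have a profitable deviation, 1 does not.)

63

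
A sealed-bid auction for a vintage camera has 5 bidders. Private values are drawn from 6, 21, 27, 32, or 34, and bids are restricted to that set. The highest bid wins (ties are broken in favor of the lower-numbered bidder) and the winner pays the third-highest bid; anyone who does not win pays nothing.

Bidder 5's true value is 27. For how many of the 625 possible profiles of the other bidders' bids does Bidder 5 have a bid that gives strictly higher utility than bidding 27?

64

Others bid (6, 6, 6, 27): truth gives 0; bid 32 gives 21 > 0. Violating.
Others bid (6, 6, 6, 32): truth gives 0; bid 34 gives 21 > 0. Violating.
Others bid (6, 6, 21, 27): truth gives 0; bid 32 gives 6 > 0. Violating.
Others bid (6, 6, 21, 32): truth gives 0; bid 34 gives 6 > 0. Violating.
Others bid (6, 6, 6, 6): truth gives 21; no alternative beats it.
Others bid (6, 6, 6, 21): truth gives 21; no alternative beats it.
(Checking all 625 profiles: 64 have a profitable deviation, 561 do not.)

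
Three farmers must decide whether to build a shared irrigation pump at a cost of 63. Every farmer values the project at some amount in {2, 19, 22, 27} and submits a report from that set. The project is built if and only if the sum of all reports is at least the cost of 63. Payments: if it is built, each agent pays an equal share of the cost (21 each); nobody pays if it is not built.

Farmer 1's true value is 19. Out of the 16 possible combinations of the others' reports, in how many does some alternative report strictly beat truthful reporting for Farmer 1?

6

Others report (19, 27): truth gives -2; report 2 gives 0 > -2. Violating.
Others report (22, 22): truth gives -2; report 2 gives 0 > -2. Violating.
Others report (22, 27): truth gives -2; report 2 gives 0 > -2. Violating.
Others report (27, 19): truth gives -2; report 2 gives 0 > -2. Violating.
Others report (2, 2): truth gives 0; no alternative beats it.
Others report (2, 19): truth gives 0; no alternative beats it.
(Checking all 16 profiles: 6 have a profitable deviation, 10 do not.)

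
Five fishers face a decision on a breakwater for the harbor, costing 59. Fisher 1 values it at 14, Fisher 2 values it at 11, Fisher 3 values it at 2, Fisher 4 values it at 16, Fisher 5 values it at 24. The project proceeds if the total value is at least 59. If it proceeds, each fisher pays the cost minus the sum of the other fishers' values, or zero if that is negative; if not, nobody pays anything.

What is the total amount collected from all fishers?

33

Total value 67 ≥ cost 59, so it is built.
Fisher 1: others sum to 53; max(0, 59 - 53) = 6.
Fisher 2: others sum to 56; max(0, 59 - 56) = 3.
Fisher 3: others sum to 65; max(0, 59 - 65) = 0.
Fisher 4: others sum to 51; max(0, 59 - 51) = 8.
Fisher 5: others sum to 43; max(0, 59 - 43) = 16.
Total collected = 6 + 3 + 0 + 8 + 16 = 33.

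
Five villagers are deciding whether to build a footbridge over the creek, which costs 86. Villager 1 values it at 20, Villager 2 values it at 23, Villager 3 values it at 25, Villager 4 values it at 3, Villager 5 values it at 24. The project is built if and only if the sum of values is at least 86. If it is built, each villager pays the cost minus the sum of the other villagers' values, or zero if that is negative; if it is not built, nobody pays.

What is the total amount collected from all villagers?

Total value 95 ≥ cost 86, so it is built.
Villager 1: others sum to 75; max(0, 86 - 75) = 11.
Villager 2: others sum to 72; max(0, 86 - 72) = 14.
Villager 3: others sum to 70; max(0, 86 - 70) = 16.
Villager 4: others sum to 92; max(0, 86 - 92) = 0.
Villager 5: others sum to 71; max(0, 86 - 71) = 15.
Total collected = 11 + 14 + 16 + 0 + 15 = 56.

56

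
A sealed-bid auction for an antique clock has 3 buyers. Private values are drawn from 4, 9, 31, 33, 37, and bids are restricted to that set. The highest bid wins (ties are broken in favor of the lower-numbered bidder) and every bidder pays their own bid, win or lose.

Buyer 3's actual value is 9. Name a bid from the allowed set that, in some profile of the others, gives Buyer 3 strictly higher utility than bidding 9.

Suppose Buyer 1 bids 4 and Buyer 2 bids 9.
Bid 9: loses but pays 9, utility -9.
Bid 4: loses but pays 4, utility -4.
So bidding 4 beats truth here (-4 > -9).

4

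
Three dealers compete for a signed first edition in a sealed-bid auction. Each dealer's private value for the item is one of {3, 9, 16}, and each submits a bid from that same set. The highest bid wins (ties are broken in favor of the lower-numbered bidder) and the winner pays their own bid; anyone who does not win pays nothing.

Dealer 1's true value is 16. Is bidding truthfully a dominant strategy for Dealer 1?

No

Consider the case where Dealer 2 bids 3 and Dealer 3 bids 3.
Truthful bid 16: wins, pays 16, utility 16 - 16 = 0.
Bid 3 instead: wins, pays 3, utility 16 - 3 = 13.
Since 13 > 0, bidding 3 is strictly better here, so truthful bidding is not dominant.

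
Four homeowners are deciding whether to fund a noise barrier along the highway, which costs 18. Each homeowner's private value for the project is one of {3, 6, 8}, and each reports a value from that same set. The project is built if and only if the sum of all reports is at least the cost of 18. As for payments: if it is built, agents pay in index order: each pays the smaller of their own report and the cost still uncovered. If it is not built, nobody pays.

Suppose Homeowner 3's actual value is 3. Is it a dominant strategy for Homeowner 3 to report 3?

Check each profile of the others' reports and compare truth against every alternative report.
Others report (3, 3, 6): truth gives 0, best alternative gives -3.
Others report (3, 3, 8): truth gives 0, best alternative gives -3.
Others report (3, 6, 3): truth gives 0, best alternative gives -3.
Others report (3, 6, 6): truth gives 0, best alternative gives -3.
Others report (3, 6, 8): truth gives 0, best alternative gives -3.
Others report (3, 8, 3): truth gives 0, best alternative gives -3.
(Remaining 21 profiles checked similarly; truth is weakly best in each.)
In every case the truthful report is at least as good as any alternative, so it is a dominant strategy.

Yes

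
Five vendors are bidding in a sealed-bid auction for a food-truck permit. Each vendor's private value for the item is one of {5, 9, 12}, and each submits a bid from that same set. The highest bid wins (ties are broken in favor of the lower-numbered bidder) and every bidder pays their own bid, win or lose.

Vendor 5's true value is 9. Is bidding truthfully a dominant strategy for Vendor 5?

Consider the case where Vendor 1 bids 5, Vendor 2 bids 5, Vendor 3 bids 5 and Vendor 4 bids 9.
Truthful bid 9: loses but pays 9, utility -9.
Bid 5 instead: loses but pays 5, utility -5.
Since -5 > -9, bidding 5 is strictly better here, so truthful bidding is not dominant.

No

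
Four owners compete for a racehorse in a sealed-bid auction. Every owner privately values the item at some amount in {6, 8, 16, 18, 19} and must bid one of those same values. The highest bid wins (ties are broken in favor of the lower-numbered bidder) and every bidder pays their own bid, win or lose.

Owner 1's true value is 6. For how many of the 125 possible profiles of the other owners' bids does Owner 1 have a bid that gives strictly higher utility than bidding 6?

7

Others bid (6, 6, 8): truth gives -6; bid 8 gives -2 > -6. Violating.
Others bid (6, 8, 6): truth gives -6; bid 8 gives -2 > -6. Violating.
Others bid (6, 8, 8): truth gives -6; bid 8 gives -2 > -6. Violating.
Others bid (8, 6, 6): truth gives -6; bid 8 gives -2 > -6. Violating.
Others bid (6, 6, 6): truth gives 0; no alternative beats it.
Others bid (6, 6, 16): truth gives -6; no alternative beats it.
(Checking all 125 profiles: 7 have a profitable deviation, 118 do not.)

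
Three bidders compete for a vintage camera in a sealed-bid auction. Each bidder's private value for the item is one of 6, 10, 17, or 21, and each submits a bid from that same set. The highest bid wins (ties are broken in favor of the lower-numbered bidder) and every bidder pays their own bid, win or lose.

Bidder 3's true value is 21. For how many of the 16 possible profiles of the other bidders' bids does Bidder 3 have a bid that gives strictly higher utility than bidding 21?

11

Others bid (6, 6): truth gives 0; bid 10 gives 11 > 0. Violating.
Others bid (6, 10): truth gives 0; bid 17 gives 4 > 0. Violating.
Others bid (6, 21): truth gives -21; bid 6 gives -6 > -21. Violating.
Others bid (10, 6): truth gives 0; bid 17 gives 4 > 0. Violating.
Others bid (6, 17): truth gives 0; no alternative beats it.
Others bid (10, 17): truth gives 0; no alternative beats it.
(Checking all 16 profiles: 11 have a profitable deviation, 5 do not.)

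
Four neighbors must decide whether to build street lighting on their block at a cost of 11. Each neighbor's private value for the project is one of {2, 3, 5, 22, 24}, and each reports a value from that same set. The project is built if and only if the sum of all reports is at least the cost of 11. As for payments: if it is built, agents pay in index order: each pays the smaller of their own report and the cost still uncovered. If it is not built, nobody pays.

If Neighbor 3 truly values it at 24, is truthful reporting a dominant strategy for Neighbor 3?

Consider the case where Neighbor 1 reports 2, Neighbor 2 reports 2 and Neighbor 4 reports 2.
Truthful report 24: project built, pays 7, utility 24 - 7 = 17.
Report 5 instead: project built, pays 5, utility 24 - 5 = 19.
Since 19 > 17, reporting 5 is strictly better here, so truthful reporting is not dominant.

No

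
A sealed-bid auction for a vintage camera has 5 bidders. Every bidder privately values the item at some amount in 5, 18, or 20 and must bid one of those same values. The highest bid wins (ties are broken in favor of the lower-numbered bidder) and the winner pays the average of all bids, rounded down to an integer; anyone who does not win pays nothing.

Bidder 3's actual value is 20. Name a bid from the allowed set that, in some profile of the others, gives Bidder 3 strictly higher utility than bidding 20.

Suppose Bidder 1 bids 5, Bidder 2 bids 5, Bidder 4 bids 5 and Bidder 5 bids 5.
Bid 20: wins, pays 8, utility 20 - 8 = 12.
Bid 18: wins, pays 7, utility 20 - 7 = 13.
So bidding 18 beats truth here (13 > 12).

18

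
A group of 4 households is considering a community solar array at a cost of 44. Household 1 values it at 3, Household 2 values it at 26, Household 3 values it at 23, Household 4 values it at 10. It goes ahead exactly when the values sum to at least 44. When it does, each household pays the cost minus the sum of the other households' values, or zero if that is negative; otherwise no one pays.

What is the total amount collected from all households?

Total value 62 ≥ cost 44, so it is built.
Household 1: others sum to 59; max(0, 44 - 59) = 0.
Household 2: others sum to 36; max(0, 44 - 36) = 8.
Household 3: others sum to 39; max(0, 44 - 39) = 5.
Household 4: others sum to 52; max(0, 44 - 52) = 0.
Total collected = 0 + 8 + 5 + 0 = 13.

13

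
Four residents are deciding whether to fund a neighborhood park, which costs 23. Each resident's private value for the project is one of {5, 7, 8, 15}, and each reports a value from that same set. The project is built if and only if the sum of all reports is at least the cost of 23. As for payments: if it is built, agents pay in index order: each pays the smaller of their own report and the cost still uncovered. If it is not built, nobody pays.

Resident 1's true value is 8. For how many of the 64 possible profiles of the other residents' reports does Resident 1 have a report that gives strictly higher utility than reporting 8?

63

Others report (5, 5, 7): truth gives 0; report 7 gives 1 > 0. Violating.
Others report (5, 5, 8): truth gives 0; report 5 gives 3 > 0. Violating.
Others report (5, 5, 15): truth gives 0; report 5 gives 3 > 0. Violating.
Others report (5, 7, 5): truth gives 0; report 7 gives 1 > 0. Violating.
Others report (5, 5, 5): truth gives 0; no alternative beats it.
(Checking all 64 profiles: 63 have a profitable deviation, 1 does not.)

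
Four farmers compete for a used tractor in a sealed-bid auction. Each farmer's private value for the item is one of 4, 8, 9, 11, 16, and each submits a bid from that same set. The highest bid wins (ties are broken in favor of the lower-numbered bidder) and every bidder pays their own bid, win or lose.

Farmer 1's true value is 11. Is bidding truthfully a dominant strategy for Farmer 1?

No

Consider the case where Farmer 2 bids 4, Farmer 3 bids 4 and Farmer 4 bids 4.
Truthful bid 11: wins, pays 11, utility 11 - 11 = 0.
Bid 4 instead: wins, pays 4, utility 11 - 4 = 7.
Since 7 > 0, bidding 4 is strictly better here, so truthful bidding is not dominant.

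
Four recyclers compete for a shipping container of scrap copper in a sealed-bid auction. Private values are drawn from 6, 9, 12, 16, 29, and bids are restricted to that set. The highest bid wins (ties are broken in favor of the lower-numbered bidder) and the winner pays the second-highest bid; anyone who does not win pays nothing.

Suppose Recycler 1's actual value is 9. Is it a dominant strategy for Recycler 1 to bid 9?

Check each profile of the others' bids and compare truth against every alternative bid.
Others bid (6, 6, 6): truth gives 3, best alternative gives 3.
Others bid (6, 6, 9): truth gives 0, best alternative gives 0.
Others bid (6, 6, 12): truth gives 0, best alternative gives 0.
Others bid (6, 6, 16): truth gives 0, best alternative gives 0.
Others bid (6, 6, 29): truth gives 0, best alternative gives 0.
Others bid (6, 9, 6): truth gives 0, best alternative gives 0.
(Remaining 119 profiles checked similarly; truth is weakly best in each.)
In every case the truthful bid is at least as good as any alternative, so it is a dominant strategy.

Yes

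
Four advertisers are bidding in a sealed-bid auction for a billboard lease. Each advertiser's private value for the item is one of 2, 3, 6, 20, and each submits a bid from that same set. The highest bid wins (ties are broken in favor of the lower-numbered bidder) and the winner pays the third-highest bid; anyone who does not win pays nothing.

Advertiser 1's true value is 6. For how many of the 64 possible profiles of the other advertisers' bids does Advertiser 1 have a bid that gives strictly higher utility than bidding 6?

12

Others bid (2, 2, 20): truth gives 0; bid 20 gives 4 > 0. Violating.
Others bid (2, 3, 20): truth gives 0; bid 20 gives 3 > 0. Violating.
Others bid (2, 20, 2): truth gives 0; bid 20 gives 4 > 0. Violating.
Others bid (2, 20, 3): truth gives 0; bid 20 gives 3 > 0. Violating.
Others bid (2, 2, 2): truth gives 4; no alternative beats it.
Others bid (2, 2, 3): truth gives 4; no alternative beats it.
(Checking all 64 profiles: 12 have a profitable deviation, 52 do not.)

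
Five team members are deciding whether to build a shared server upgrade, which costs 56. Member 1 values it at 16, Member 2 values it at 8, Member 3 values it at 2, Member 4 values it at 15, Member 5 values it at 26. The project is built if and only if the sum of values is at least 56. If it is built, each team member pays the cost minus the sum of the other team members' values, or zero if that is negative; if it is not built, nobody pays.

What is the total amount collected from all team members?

Total value 67 ≥ cost 56, so it is built.
Member 1: others sum to 51; max(0, 56 - 51) = 5.
Member 2: others sum to 59; max(0, 56 - 59) = 0.
Member 3: others sum to 65; max(0, 56 - 65) = 0.
Member 4: others sum to 52; max(0, 56 - 52) = 4.
Member 5: others sum to 41; max(0, 56 - 41) = 15.
Total collected = 5 + 0 + 0 + 4 + 15 = 24.

24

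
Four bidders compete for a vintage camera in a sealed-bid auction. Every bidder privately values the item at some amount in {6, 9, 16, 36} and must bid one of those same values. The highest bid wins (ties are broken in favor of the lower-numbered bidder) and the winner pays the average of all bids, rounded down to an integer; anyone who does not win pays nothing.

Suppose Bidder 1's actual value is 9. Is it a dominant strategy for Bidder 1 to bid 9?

Yes

Check each profile of the others' bids and compare truth against every alternative bid.
Others bid (6, 6, 9): truth gives 2, best alternative gives 0.
Others bid (6, 9, 6): truth gives 2, best alternative gives 0.
Others bid (9, 6, 6): truth gives 2, best alternative gives 0.
Others bid (6, 9, 9): truth gives 1, best alternative gives 0.
Others bid (9, 6, 9): truth gives 1, best alternative gives 0.
Others bid (9, 9, 6): truth gives 1, best alternative gives 0.
(Remaining 58 profiles checked similarly; truth is weakly best in each.)
In every case the truthful bid is at least as good as any alternative, so it is a dominant strategy.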